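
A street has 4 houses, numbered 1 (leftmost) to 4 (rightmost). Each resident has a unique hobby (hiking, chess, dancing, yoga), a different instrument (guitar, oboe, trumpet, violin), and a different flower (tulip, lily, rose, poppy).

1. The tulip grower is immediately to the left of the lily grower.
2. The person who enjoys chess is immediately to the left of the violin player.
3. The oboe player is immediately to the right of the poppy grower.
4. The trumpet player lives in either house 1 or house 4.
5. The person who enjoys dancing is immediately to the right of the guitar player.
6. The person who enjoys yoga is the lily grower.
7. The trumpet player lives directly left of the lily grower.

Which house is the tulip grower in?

Clue 7: the trumpet player is in house 1.
Clue 7: the lily grower is in house 2.
So house 4 gets rose for flower.
By clue 1, the tulip grower is in house 1.
Clue 6: the person who enjoys yoga is in house 2.
House 3's flower must be poppy (nothing else left).
From clue 3, the oboe player must be in house 4.
So house 2 gets violin for instrument.
So house 3 gets guitar for instrument.
Clue 2: the person who enjoys chess is in house 1.
Clue 5 places the person who enjoys dancing in house 4.
So house 3 gets hiking for hobby.
So: house 1 = chess/trumpet/tulip, house 2 = yoga/violin/lily, house 3 = hiking/guitar/poppy, house 4 = dancing/oboe/rose.

1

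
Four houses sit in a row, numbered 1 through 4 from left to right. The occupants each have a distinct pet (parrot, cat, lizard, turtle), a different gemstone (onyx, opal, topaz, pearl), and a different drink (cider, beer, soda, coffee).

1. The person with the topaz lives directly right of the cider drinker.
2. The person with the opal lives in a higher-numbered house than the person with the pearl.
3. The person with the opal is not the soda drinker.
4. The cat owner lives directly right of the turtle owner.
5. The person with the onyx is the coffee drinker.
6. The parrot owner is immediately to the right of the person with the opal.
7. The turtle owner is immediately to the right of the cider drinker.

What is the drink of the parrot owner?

coffee

So house 1 gets lizard for pet.
House 2 pet: only turtle fits.
The only gemstone still possible for house 4 is onyx.
Clue 4: the cat owner is in house 3.
From clue 5, the coffee drinker must be in house 4.
Clue 7: the cider drinker is in house 1.
House 4's pet must be parrot (nothing else left).
The only gemstone still possible for house 1 is pearl.
From clue 1, the person with the topaz must be in house 2.
Clue 6 places the person with the opal in house 3.
Clue 3 places the soda drinker in house 2.
House 3 drink: only beer fits.
So: house 1 = lizard/pearl/cider, house 2 = turtle/topaz/soda, house 3 = cat/opal/beer, house 4 = parrot/onyx/coffee.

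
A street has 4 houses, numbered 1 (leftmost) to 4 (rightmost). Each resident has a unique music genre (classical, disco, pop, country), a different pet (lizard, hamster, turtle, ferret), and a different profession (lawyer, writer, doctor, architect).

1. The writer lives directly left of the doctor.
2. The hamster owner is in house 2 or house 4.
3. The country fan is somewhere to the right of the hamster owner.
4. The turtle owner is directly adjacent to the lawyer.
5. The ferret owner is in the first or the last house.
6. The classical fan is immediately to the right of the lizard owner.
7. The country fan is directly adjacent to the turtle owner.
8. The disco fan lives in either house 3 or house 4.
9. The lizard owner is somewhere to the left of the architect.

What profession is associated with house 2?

doctor

The hamster owner is in house 2 (clue 3).
So house 1 gets pop for music genre.
House 2's music genre must be classical (nothing else left).
The lizard owner is in house 1 (clue 6).
House 3's pet must be turtle (nothing else left).
House 4 pet: only ferret fits.
House 1 profession: only writer fits.
Clue 1 places the doctor in house 2.
By clue 7, the country fan is in house 4.
The only music genre still possible for house 3 is disco.
So house 3 gets architect for profession.
The only profession still possible for house 4 is lawyer.
So: house 1 = pop/lizard/writer, house 2 = classical/hamster/doctor, house 3 = disco/turtle/architect, house 4 = country/ferret/lawyer.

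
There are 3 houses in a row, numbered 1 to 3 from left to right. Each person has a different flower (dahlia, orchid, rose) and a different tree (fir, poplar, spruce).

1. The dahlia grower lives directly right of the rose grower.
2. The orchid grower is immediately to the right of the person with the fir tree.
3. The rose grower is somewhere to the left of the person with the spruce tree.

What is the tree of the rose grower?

House 1 flower: only rose fits.
From clue 1, the dahlia grower must be in house 2.
House 3's flower must be orchid (nothing else left).
By clue 2, the person with the fir tree is in house 2.
House 1's tree must be poplar (nothing else left).
That leaves spruce as the tree for house 3.
So: house 1 = rose/poplar, house 2 = dahlia/fir, house 3 = orchid/spruce.

poplar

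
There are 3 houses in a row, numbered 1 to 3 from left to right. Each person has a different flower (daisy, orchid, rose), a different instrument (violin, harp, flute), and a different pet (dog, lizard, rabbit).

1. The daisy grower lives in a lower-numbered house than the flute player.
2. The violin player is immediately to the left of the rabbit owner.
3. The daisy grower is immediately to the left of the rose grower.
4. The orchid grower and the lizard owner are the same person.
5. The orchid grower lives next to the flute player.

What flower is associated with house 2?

rose

The daisy grower is narrowed to house 1 or 2; consider each.
Placing it in house 2 leads to a contradiction, so it's in house 1.
From clue 3, the rose grower must be in house 2.
House 3's flower must be orchid (nothing else left).
The lizard owner is in house 3 (clue 4).
Clue 5: the flute player is in house 2.
The only instrument still possible for house 3 is harp.
So house 1 gets dog for pet.
The only pet still possible for house 2 is rabbit.
So house 1 gets violin for instrument.
So: house 1 = daisy/violin/dog, house 2 = rose/flute/rabbit, house 3 = orchid/harp/lizard.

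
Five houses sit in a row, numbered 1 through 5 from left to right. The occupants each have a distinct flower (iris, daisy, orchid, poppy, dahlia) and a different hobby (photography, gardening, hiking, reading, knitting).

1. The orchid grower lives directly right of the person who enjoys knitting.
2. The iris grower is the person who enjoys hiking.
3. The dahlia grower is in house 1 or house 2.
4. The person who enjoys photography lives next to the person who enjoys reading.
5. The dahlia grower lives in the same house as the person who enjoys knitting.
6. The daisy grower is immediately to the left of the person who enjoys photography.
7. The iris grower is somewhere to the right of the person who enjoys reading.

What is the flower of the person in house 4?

The dahlia grower is narrowed to house 1 or 2; consider each.
Placing it in house 2 leads to a contradiction, so it's in house 1.
Clue 5 places the person who enjoys knitting in house 1.
Clue 1: the orchid grower is in house 2.
House 2's hobby must be gardening (nothing else left).
House 3's hobby must be reading (nothing else left).
Clue 4: the person who enjoys photography is in house 4.
By clue 6, the daisy grower is in house 3.
The only hobby still possible for house 5 is hiking.
Clue 2: the iris grower is in house 5.
So house 4 gets poppy for flower.
So: house 1 = dahlia/knitting, house 2 = orchid/gardening, house 3 = daisy/reading, house 4 = poppy/photography, house 5 = iris/hiking.

poppy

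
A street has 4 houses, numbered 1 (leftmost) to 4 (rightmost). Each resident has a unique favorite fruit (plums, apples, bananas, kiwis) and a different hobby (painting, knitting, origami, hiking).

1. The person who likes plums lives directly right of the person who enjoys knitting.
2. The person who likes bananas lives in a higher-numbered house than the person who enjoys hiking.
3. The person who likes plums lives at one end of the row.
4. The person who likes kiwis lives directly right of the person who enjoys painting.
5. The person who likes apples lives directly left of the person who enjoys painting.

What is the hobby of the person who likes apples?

Clue 3 places the person who likes plums in house 4.
The only favorite fruit still possible for house 1 is apples.
House 4's hobby must be origami (nothing else left).
The person who enjoys knitting is in house 3 (clue 1).
The person who likes kiwis is in house 3 (clue 4).
By clue 4, the person who enjoys painting is in house 2.
So house 2 gets bananas for favorite fruit.
House 1 hobby: only hiking fits.
So: house 1 = apples/hiking, house 2 = bananas/painting, house 3 = kiwis/knitting, house 4 = plums/origami.

hiking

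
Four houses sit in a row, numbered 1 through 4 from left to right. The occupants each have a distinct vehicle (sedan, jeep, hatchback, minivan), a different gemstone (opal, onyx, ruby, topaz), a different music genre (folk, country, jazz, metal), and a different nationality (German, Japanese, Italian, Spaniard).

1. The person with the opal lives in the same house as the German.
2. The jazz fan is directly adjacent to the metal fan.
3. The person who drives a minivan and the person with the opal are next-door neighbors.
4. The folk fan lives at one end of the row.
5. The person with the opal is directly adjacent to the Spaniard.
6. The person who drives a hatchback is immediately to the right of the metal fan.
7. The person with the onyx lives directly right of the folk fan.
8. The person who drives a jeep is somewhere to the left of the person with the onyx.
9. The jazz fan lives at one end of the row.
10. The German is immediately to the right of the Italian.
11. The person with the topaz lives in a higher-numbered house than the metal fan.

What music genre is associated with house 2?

country

Clue 7 places the person with the onyx in house 2.
The folk fan is in house 1 (clue 7).
The person who drives a jeep is in house 1 (clue 8).
So house 4 gets jazz for music genre.
By clue 2, the metal fan is in house 3.
From clue 6, the person who drives a hatchback must be in house 4.
The person with the topaz is in house 4 (clue 11).
House 1 gemstone: only ruby fits.
That leaves opal as the gemstone for house 3.
House 2 music genre: only country fits.
The only nationality still possible for house 1 is Japanese.
The German is in house 3 (clue 1).
The person who drives a minivan is in house 2 (clue 3).
From clue 10, the Italian must be in house 2.
The only vehicle still possible for house 3 is sedan.
That leaves Spaniard as the nationality for house 4.
So: house 1 = jeep/ruby/folk/Japanese, house 2 = minivan/onyx/country/Italian, house 3 = sedan/opal/metal/German, house 4 = hatchback/topaz/jazz/Spaniard.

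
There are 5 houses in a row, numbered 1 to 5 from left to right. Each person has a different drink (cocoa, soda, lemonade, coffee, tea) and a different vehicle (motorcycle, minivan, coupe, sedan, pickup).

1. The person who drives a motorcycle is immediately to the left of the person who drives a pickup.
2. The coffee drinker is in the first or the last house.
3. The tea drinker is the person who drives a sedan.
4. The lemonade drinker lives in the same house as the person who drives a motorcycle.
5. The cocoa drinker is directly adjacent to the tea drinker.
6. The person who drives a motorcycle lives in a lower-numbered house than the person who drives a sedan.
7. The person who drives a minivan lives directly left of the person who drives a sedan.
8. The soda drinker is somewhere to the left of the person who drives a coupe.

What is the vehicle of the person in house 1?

The coffee drinker is narrowed to house 1 or 5; consider each.
Placing it in house 1 leads to a contradiction, so it's in house 5.
The only vehicle still possible for house 5 is coupe.
The lemonade drinker is narrowed to house 1 or 2 or 3; consider each.
Placing it in house 2 and house 3 leads to a contradiction, so it's in house 1.
The person who drives a motorcycle is in house 1 (clue 4).
By clue 1, the person who drives a pickup is in house 2.
The only vehicle still possible for house 4 is sedan.
The tea drinker is in house 4 (clue 3).
The cocoa drinker is in house 3 (clue 5).
That leaves soda as the drink for house 2.
So house 3 gets minivan for vehicle.
So: house 1 = lemonade/motorcycle, house 2 = soda/pickup, house 3 = cocoa/minivan, house 4 = tea/sedan, house 5 = coffee/coupe.

motorcycle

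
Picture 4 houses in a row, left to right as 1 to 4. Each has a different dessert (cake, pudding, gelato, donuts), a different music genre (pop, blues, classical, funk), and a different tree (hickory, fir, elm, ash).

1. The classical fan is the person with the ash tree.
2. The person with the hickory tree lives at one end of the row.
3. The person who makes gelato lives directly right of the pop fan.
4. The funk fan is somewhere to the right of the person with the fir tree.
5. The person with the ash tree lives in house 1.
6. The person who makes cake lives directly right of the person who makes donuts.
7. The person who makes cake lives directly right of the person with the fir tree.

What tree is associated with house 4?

hickory

By clue 5, the person with the ash tree is in house 1.
By clue 1, the classical fan is in house 1.
That leaves hickory as the tree for house 4.
So house 1 gets pudding for dessert.
The only dessert still possible for house 2 is donuts.
Clue 6 places the person who makes cake in house 3.
Clue 7 places the person with the fir tree in house 2.
That leaves gelato as the dessert for house 4.
That leaves elm as the tree for house 3.
From clue 3, the pop fan must be in house 3.
House 2 music genre: only blues fits.
So house 4 gets funk for music genre.
So: house 1 = pudding/classical/ash, house 2 = donuts/blues/fir, house 3 = cake/pop/elm, house 4 = gelato/funk/hickory.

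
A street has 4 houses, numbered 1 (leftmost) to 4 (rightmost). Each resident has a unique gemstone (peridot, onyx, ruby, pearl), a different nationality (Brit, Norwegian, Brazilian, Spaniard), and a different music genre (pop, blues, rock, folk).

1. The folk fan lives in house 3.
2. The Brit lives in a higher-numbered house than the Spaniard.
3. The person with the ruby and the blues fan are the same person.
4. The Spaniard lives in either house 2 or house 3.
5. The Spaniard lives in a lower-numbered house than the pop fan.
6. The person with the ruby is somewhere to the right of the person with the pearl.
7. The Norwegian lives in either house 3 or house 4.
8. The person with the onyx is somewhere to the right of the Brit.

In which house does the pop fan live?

4

By clue 1, the folk fan is in house 3.
So house 1 gets Brazilian for nationality.
The only nationality still possible for house 4 is Norwegian.
By clue 2, the Brit is in house 3.
From clue 2, the Spaniard must be in house 2.
By clue 8, the person with the onyx is in house 4.
House 2's gemstone must be ruby (nothing else left).
So house 1 gets rock for music genre.
House 2 music genre: only blues fits.
House 4 music genre: only pop fits.
By clue 6, the person with the pearl is in house 1.
So house 3 gets peridot for gemstone.
So: house 1 = pearl/Brazilian/rock, house 2 = ruby/Spaniard/blues, house 3 = peridot/Brit/folk, house 4 = onyx/Norwegian/pop.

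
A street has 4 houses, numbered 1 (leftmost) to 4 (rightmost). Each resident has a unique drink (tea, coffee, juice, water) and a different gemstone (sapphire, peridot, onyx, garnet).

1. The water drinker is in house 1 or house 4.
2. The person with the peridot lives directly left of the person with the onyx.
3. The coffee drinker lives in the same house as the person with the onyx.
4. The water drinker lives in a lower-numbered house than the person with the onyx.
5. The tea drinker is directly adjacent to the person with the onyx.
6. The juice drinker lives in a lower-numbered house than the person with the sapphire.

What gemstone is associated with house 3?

The water drinker is in house 1 (clue 4).
The juice drinker is narrowed to house 2 or 3; consider each.
Placing it in house 3 leads to a contradiction, so it's in house 2.
House 1's gemstone must be garnet (nothing else left).
House 2 gemstone: only peridot fits.
Clue 2: the person with the onyx is in house 3.
From clue 3, the coffee drinker must be in house 3.
The tea drinker is in house 4 (clue 5).
The only gemstone still possible for house 4 is sapphire.
So: house 1 = water/garnet, house 2 = juice/peridot, house 3 = coffee/onyx, house 4 = tea/sapphire.

onyx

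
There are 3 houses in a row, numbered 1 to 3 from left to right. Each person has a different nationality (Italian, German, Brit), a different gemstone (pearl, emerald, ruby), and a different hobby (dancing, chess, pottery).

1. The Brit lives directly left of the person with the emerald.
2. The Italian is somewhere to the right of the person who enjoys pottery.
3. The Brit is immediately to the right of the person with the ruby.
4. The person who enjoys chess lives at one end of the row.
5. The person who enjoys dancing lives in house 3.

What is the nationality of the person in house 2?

Brit

The Brit is in house 2 (clue 3).
By clue 3, the person with the ruby is in house 1.
From clue 5, the person who enjoys dancing must be in house 3.
House 1's nationality must be German (nothing else left).
So house 3 gets Italian for nationality.
So house 1 gets chess for hobby.
House 2 hobby: only pottery fits.
Clue 1: the person with the emerald is in house 3.
The only gemstone still possible for house 2 is pearl.
So: house 1 = German/ruby/chess, house 2 = Brit/pearl/pottery, house 3 = Italian/emerald/dancing.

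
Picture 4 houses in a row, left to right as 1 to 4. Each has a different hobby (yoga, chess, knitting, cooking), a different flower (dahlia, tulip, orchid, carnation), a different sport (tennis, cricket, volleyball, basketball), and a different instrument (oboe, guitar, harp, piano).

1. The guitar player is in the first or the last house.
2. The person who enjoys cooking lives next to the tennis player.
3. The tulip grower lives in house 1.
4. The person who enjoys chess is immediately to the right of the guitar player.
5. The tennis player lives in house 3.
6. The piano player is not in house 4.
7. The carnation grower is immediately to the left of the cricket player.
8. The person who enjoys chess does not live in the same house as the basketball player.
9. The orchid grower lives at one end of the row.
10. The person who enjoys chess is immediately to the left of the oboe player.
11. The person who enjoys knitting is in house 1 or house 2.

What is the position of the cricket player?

By clue 3, the tulip grower is in house 1.
From clue 4, the person who enjoys chess must be in house 2.
Clue 4: the guitar player is in house 1.
The tennis player is in house 3 (clue 5).
Clue 10: the oboe player is in house 3.
House 1 hobby: only knitting fits.
House 4's flower must be orchid (nothing else left).
That leaves piano as the instrument for house 2.
That leaves harp as the instrument for house 4.
The person who enjoys cooking is in house 4 (clue 2).
Clue 7: the carnation grower is in house 3.
By clue 7, the cricket player is in house 4.
House 3 hobby: only yoga fits.
The only flower still possible for house 2 is dahlia.
House 1's sport must be basketball (nothing else left).
House 2's sport must be volleyball (nothing else left).
So: house 1 = knitting/tulip/basketball/guitar, house 2 = chess/dahlia/volleyball/piano, house 3 = yoga/carnation/tennis/oboe, house 4 = cooking/orchid/cricket/harp.

4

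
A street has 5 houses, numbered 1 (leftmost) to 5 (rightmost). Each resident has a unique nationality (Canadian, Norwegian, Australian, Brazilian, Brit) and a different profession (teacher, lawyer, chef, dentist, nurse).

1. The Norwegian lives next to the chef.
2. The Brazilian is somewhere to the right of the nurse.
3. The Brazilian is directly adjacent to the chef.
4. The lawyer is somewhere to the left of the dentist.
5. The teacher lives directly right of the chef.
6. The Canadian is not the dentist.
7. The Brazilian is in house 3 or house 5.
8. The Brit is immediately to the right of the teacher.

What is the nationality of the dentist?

Australian

The only profession still possible for house 5 is dentist.
The teacher is in house 3 (clue 5).
From clue 5, the chef must be in house 2.
Clue 8 places the Brit in house 4.
Clue 3: the Brazilian is in house 3.
So house 5 gets Australian for nationality.
By clue 2, the nurse is in house 1.
House 1's nationality must be Norwegian (nothing else left).
House 2 nationality: only Canadian fits.
House 4's profession must be lawyer (nothing else left).
So: house 1 = Norwegian/nurse, house 2 = Canadian/chef, house 3 = Brazilian/teacher, house 4 = Brit/lawyer, house 5 = Australian/dentist.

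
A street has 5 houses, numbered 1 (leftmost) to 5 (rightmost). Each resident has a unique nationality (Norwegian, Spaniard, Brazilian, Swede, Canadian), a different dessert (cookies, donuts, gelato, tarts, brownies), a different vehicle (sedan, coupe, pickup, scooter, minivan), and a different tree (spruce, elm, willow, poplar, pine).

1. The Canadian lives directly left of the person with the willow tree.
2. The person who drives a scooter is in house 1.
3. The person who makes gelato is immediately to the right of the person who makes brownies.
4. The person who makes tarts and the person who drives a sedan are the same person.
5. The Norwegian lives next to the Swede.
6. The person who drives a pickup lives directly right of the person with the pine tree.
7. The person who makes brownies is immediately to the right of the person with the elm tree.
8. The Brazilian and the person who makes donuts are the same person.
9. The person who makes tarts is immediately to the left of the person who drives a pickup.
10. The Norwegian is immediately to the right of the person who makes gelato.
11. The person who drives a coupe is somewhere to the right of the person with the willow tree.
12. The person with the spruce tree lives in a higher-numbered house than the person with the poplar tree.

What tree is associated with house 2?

By clue 2, the person who drives a scooter is in house 1.
So house 5 gets spruce for tree.
The Norwegian is narrowed to house 4 or 5; consider each.
Placing it in house 5 leads to a contradiction, so it's in house 4.
From clue 10, the person who makes gelato must be in house 3.
House 2's dessert must be brownies (nothing else left).
Clue 4 places the person who drives a sedan in house 4.
From clue 7, the person with the elm tree must be in house 1.
From clue 9, the person who drives a pickup must be in house 5.
The only dessert still possible for house 4 is tarts.
The only vehicle still possible for house 2 is minivan.
That leaves coupe as the vehicle for house 3.
Clue 6 places the person with the pine tree in house 4.
From clue 11, the person with the willow tree must be in house 2.
So house 3 gets poplar for tree.
From clue 1, the Canadian must be in house 1.
That leaves Spaniard as the nationality for house 2.
The only nationality still possible for house 3 is Swede.
The only nationality still possible for house 5 is Brazilian.
From clue 8, the person who makes donuts must be in house 5.
House 1's dessert must be cookies (nothing else left).
So: house 1 = Canadian/cookies/scooter/elm, house 2 = Spaniard/brownies/minivan/willow, house 3 = Swede/gelato/coupe/poplar, house 4 = Norwegian/tarts/sedan/pine, house 5 = Brazilian/donuts/pickup/spruce.

willow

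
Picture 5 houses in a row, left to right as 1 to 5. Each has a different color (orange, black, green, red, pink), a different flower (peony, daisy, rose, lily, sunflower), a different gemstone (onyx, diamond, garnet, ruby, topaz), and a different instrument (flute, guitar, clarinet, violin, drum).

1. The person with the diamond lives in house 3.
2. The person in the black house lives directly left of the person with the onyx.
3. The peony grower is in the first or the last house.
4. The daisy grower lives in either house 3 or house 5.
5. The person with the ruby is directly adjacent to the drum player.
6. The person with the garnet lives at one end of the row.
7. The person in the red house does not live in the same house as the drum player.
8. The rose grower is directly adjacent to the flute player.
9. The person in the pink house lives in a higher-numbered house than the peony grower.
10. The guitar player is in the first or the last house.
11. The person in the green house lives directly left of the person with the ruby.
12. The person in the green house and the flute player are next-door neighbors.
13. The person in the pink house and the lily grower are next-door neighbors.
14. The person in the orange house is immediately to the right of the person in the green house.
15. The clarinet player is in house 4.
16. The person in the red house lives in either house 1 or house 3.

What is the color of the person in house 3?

From clue 1, the person with the diamond must be in house 3.
From clue 9, the peony grower must be in house 1.
Clue 15: the clarinet player is in house 4.
Clue 12 places the flute player in house 2.
House 5 color: only pink fits.
From clue 8, the rose grower must be in house 3.
The lily grower is in house 4 (clue 13).
That leaves orange as the color for house 2.
The only color still possible for house 4 is black.
House 2's flower must be sunflower (nothing else left).
House 5 flower: only daisy fits.
Clue 2: the person with the onyx is in house 5.
By clue 14, the person in the green house is in house 1.
The only color still possible for house 3 is red.
The only gemstone still possible for house 1 is garnet.
From clue 11, the person with the ruby must be in house 2.
The only gemstone still possible for house 4 is topaz.
The only instrument still possible for house 3 is violin.
From clue 5, the drum player must be in house 1.
That leaves guitar as the instrument for house 5.
So: house 1 = green/peony/garnet/drum, house 2 = orange/sunflower/ruby/flute, house 3 = red/rose/diamond/violin, house 4 = black/lily/topaz/clarinet, house 5 = pink/daisy/onyx/guitar.

red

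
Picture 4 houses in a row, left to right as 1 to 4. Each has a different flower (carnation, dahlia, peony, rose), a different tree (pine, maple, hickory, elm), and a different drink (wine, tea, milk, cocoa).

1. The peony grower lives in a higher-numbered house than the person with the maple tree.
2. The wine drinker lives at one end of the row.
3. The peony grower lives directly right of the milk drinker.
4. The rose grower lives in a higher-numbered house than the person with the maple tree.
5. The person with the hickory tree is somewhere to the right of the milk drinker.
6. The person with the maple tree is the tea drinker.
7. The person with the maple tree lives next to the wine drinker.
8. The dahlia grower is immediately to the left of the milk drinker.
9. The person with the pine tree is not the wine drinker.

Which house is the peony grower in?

The dahlia grower is narrowed to house 1 or 2; consider each.
Placing it in house 1 leads to a contradiction, so it's in house 2.
Clue 8 places the milk drinker in house 3.
House 1's flower must be carnation (nothing else left).
Clue 3: the peony grower is in house 4.
The person with the hickory tree is in house 4 (clue 5).
Clue 6 places the person with the maple tree in house 2.
By clue 7, the wine drinker is in house 1.
The only flower still possible for house 3 is rose.
That leaves elm as the tree for house 1.
House 3's tree must be pine (nothing else left).
House 2 drink: only tea fits.
That leaves cocoa as the drink for house 4.
So: house 1 = carnation/elm/wine, house 2 = dahlia/maple/tea, house 3 = rose/pine/milk, house 4 = peony/hickory/cocoa.

4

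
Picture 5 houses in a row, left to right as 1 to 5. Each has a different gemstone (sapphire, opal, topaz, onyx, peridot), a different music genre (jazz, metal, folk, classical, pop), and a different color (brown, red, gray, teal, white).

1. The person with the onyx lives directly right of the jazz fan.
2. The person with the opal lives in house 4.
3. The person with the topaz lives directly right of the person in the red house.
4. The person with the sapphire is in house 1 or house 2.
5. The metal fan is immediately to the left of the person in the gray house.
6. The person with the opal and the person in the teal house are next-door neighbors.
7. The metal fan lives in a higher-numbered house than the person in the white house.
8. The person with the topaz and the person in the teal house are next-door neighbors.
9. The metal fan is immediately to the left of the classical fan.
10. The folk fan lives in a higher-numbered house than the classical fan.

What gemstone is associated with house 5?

The person with the opal is in house 4 (clue 2).
House 2's gemstone must be topaz (nothing else left).
Clue 3: the person in the red house is in house 1.
From clue 8, the person in the teal house must be in house 3.
That leaves sapphire as the gemstone for house 1.
House 1's music genre must be pop (nothing else left).
That leaves folk as the music genre for house 5.
The only color still possible for house 2 is white.
Clue 5: the metal fan is in house 3.
From clue 5, the person in the gray house must be in house 4.
Clue 9 places the classical fan in house 4.
The only music genre still possible for house 2 is jazz.
House 5 color: only brown fits.
By clue 1, the person with the onyx is in house 3.
That leaves peridot as the gemstone for house 5.
So: house 1 = sapphire/pop/red, house 2 = topaz/jazz/white, house 3 = onyx/metal/teal, house 4 = opal/classical/gray, house 5 = peridot/folk/brown.

peridot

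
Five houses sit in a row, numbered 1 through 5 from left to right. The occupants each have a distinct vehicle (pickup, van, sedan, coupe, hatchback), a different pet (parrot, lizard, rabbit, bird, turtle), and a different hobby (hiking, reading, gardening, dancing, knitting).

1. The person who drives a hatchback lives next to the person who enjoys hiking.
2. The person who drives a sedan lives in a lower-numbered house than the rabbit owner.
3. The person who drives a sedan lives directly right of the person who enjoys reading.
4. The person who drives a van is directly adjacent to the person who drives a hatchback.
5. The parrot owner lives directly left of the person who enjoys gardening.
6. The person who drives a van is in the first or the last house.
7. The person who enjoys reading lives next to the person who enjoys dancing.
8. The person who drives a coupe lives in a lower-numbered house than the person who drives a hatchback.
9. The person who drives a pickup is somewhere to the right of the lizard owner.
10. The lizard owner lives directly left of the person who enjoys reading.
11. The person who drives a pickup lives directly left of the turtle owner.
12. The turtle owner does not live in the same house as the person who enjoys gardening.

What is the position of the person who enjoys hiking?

3

House 5 vehicle: only van fits.
Clue 4: the person who drives a hatchback is in house 4.
That leaves coupe as the vehicle for house 1.
So house 2 gets pickup for vehicle.
The only vehicle still possible for house 3 is sedan.
Clue 3 places the person who enjoys reading in house 2.
Clue 9: the lizard owner is in house 1.
From clue 11, the turtle owner must be in house 3.
Clue 5: the parrot owner is in house 4.
Clue 5 places the person who enjoys gardening in house 5.
House 2 pet: only bird fits.
House 5's pet must be rabbit (nothing else left).
The only hobby still possible for house 4 is knitting.
That leaves dancing as the hobby for house 1.
House 3 hobby: only hiking fits.
So: house 1 = coupe/lizard/dancing, house 2 = pickup/bird/reading, house 3 = sedan/turtle/hiking, house 4 = hatchback/parrot/knitting, house 5 = van/rabbit/gardening.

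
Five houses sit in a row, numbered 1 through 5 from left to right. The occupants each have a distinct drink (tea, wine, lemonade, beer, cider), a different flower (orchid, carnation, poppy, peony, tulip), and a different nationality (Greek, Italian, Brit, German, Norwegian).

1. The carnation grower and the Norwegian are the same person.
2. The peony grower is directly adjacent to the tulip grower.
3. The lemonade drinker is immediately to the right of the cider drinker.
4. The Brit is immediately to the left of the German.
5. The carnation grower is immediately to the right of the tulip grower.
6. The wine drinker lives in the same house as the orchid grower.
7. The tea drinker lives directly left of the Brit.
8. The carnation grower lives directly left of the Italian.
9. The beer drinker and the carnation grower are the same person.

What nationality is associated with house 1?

That leaves Greek as the nationality for house 1.
The beer drinker is narrowed to house 2 or 3 or 4; consider each.
Placing it in house 2 and house 3 leads to a contradiction, so it's in house 4.
Clue 9 places the carnation grower in house 4.
Clue 1: the Norwegian is in house 4.
The tulip grower is in house 3 (clue 5).
The Italian is in house 5 (clue 8).
The only drink still possible for house 5 is wine.
The only nationality still possible for house 2 is Brit.
House 3 nationality: only German fits.
Clue 2: the peony grower is in house 2.
Clue 6: the orchid grower is in house 5.
By clue 7, the tea drinker is in house 1.
The only drink still possible for house 2 is cider.
House 3's drink must be lemonade (nothing else left).
That leaves poppy as the flower for house 1.
So: house 1 = tea/poppy/Greek, house 2 = cider/peony/Brit, house 3 = lemonade/tulip/German, house 4 = beer/carnation/Norwegian, house 5 = wine/orchid/Italian.

Greek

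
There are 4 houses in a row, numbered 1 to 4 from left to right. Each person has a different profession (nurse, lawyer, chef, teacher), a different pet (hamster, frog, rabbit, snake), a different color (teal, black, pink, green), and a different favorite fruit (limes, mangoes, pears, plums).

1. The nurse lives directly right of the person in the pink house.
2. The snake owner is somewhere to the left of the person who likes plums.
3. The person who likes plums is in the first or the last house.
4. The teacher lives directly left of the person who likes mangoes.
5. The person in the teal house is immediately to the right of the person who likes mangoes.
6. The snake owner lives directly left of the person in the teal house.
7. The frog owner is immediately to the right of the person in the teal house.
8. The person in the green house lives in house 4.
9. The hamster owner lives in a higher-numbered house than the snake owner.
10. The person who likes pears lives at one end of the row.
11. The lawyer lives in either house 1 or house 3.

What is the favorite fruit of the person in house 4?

plums

Clue 3 places the person who likes plums in house 4.
By clue 7, the frog owner is in house 4.
Clue 7 places the person in the teal house in house 3.
Clue 8: the person in the green house is in house 4.
That leaves rabbit as the pet for house 1.
So house 2 gets snake for pet.
That leaves hamster as the pet for house 3.
By clue 5, the person who likes mangoes is in house 2.
House 4 profession: only chef fits.
House 1 favorite fruit: only pears fits.
House 3 favorite fruit: only limes fits.
Clue 4: the teacher is in house 1.
So house 2 gets nurse for profession.
So house 3 gets lawyer for profession.
From clue 1, the person in the pink house must be in house 1.
So house 2 gets black for color.
So: house 1 = teacher/rabbit/pink/pears, house 2 = nurse/snake/black/mangoes, house 3 = lawyer/hamster/teal/limes, house 4 = chef/frog/green/plums.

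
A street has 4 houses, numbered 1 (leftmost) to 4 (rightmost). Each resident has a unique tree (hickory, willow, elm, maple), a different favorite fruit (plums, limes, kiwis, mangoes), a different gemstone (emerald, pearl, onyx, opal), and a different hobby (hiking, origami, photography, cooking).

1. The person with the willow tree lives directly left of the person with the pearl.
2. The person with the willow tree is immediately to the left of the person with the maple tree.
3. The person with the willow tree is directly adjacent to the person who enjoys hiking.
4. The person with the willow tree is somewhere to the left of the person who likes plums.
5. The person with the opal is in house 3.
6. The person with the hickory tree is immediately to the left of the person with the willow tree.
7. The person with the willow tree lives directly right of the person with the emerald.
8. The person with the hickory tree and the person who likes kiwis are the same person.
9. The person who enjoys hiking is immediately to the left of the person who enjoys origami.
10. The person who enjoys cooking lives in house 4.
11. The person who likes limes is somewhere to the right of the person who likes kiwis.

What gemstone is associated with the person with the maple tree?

Clue 5 places the person with the opal in house 3.
The person who enjoys cooking is in house 4 (clue 10).
From clue 1, the person with the willow tree must be in house 3.
From clue 1, the person with the pearl must be in house 4.
By clue 2, the person with the maple tree is in house 4.
From clue 3, the person who enjoys hiking must be in house 2.
The person who likes plums is in house 4 (clue 4).
By clue 6, the person with the hickory tree is in house 2.
By clue 7, the person with the emerald is in house 2.
From clue 8, the person who likes kiwis must be in house 2.
The person who enjoys origami is in house 3 (clue 9).
So house 1 gets elm for tree.
House 1's favorite fruit must be mangoes (nothing else left).
So house 3 gets limes for favorite fruit.
House 1's gemstone must be onyx (nothing else left).
House 1's hobby must be photography (nothing else left).
So: house 1 = elm/mangoes/onyx/photography, house 2 = hickory/kiwis/emerald/hiking, house 3 = willow/limes/opal/origami, house 4 = maple/plums/pearl/cooking.

pearl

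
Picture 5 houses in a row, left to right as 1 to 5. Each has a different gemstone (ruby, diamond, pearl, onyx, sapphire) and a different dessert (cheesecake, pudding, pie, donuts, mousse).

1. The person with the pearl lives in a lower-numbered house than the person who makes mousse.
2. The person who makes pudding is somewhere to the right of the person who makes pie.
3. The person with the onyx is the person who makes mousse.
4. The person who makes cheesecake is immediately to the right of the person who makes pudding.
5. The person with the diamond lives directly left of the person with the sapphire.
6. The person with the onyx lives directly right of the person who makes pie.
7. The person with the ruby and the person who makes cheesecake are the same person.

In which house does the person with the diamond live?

The person with the onyx is narrowed to house 2 or 3 or 4; consider each.
Placing it in house 3 and house 4 leads to a contradiction, so it's in house 2.
By clue 3, the person who makes mousse is in house 2.
From clue 6, the person who makes pie must be in house 1.
Clue 1 places the person with the pearl in house 1.
House 3's gemstone must be diamond (nothing else left).
Clue 5 places the person with the sapphire in house 4.
House 5 gemstone: only ruby fits.
Clue 7 places the person who makes cheesecake in house 5.
The person who makes pudding is in house 4 (clue 4).
That leaves donuts as the dessert for house 3.
So: house 1 = pearl/pie, house 2 = onyx/mousse, house 3 = diamond/donuts, house 4 = sapphire/pudding, house 5 = ruby/cheesecake.

3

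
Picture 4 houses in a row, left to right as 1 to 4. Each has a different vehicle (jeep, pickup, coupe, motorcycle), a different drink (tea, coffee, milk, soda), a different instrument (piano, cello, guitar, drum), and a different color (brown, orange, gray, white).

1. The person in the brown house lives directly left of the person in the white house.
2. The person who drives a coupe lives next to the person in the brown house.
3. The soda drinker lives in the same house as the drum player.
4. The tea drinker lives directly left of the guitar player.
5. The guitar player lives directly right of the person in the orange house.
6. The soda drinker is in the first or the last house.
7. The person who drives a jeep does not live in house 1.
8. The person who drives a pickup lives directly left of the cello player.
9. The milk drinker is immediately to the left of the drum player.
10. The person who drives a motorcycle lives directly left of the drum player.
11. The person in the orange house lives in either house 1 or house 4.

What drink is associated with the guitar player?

The person in the orange house is in house 1 (clue 11).
That leaves piano as the instrument for house 1.
By clue 3, the soda drinker is in house 4.
By clue 3, the drum player is in house 4.
The guitar player is in house 2 (clue 5).
Clue 9: the milk drinker is in house 3.
By clue 10, the person who drives a motorcycle is in house 3.
House 3's instrument must be cello (nothing else left).
From clue 4, the tea drinker must be in house 1.
Clue 8: the person who drives a pickup is in house 2.
That leaves coupe as the vehicle for house 1.
That leaves jeep as the vehicle for house 4.
House 2's drink must be coffee (nothing else left).
From clue 2, the person in the brown house must be in house 2.
Clue 1: the person in the white house is in house 3.
So house 4 gets gray for color.
So: house 1 = coupe/tea/piano/orange, house 2 = pickup/coffee/guitar/brown, house 3 = motorcycle/milk/cello/white, house 4 = jeep/soda/drum/gray.

coffee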